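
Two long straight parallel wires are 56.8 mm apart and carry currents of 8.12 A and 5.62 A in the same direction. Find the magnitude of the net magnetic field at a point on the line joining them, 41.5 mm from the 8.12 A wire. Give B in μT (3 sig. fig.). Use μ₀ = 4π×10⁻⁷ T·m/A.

Each long wire gives B = μ₀I/(2πd). Distances are d₁ = 0.0415 m and d₂ = 0.0153 m.
B₁ = 3.91×10⁻⁵ T, B₂ = 7.35×10⁻⁵ T.
Between parallel currents the two contributions point in opposite directions, so they subtract. B = |B₁ − B₂| = |3.91×10⁻⁵ − 7.35×10⁻⁵| = 3.43×10⁻⁵ T.

B ≈ 34.3 μT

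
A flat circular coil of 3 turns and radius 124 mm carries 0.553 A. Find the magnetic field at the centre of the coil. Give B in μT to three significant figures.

For an N-turn flat coil, B = Nμ₀I/(2R) with R = 0.124 m.
B = 3 × 2.80×10⁻⁶ T = 8.41×10⁻⁶ T.

B ≈ 8.41 μT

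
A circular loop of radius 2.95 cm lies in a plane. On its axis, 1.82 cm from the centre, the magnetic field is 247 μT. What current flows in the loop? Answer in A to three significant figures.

I ≈ 18.8 A

On the axis of a loop, B = μ₀IR²/[2(R²+z²)^(3/2)], so I = 2B(R²+z²)^(3/2)/(μ₀R²).
R² + z² = 0.0008703 + 0.0003312 = 0.001201 m²; raised to 3/2 gives 4.16×10⁻⁵ m³.
I = 2 × 2.47×10⁻⁴ × 4.16×10⁻⁵ / (1.26×10⁻⁶ × 0.0008703) = 18.8 A.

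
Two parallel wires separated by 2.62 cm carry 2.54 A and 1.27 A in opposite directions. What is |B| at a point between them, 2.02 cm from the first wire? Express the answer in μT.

B ≈ 67.5 μT

Each long wire gives B = μ₀I/(2πd). Distances are d₁ = 0.0202 m and d₂ = 0.006 m.
B₁ = 2.51×10⁻⁵ T, B₂ = 4.23×10⁻⁵ T.
Between antiparallel currents both contributions point the same way, so they add. B = B₁ + B₂ = 2.51×10⁻⁵ + 4.23×10⁻⁵ = 6.75×10⁻⁵ T.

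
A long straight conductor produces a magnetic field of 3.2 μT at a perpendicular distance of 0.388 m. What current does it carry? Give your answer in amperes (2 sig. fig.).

I ≈ 6.2 A

For a long straight wire B = μ₀I/(2πd), so I = 2πdB/μ₀.
I = 2π × 0.388 × 3.20×10⁻⁶ / (4π×10⁻⁷) = 6.21 A.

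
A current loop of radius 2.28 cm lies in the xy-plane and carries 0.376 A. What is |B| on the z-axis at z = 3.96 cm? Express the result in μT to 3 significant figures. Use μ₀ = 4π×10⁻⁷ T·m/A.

On the axis of a circular loop, B = μ₀IR² / [2(R²+z²)^(3/2)].
R² + z² = (0.0228)² + (0.0396)² = 0.002088 m², and (R²+z²)^(3/2) = 9.54×10⁻⁵ m³.
B = (4π×10⁻⁷ × 0.376 × 0.0005198) / (2 × 9.54×10⁻⁵) = 1.29×10⁻⁶ T.

B ≈ 1.29 μT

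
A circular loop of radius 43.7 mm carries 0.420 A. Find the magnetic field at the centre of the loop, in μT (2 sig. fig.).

At the centre of a circular loop the Biot–Savart law gives B = μ₀I/(2R).
B = (4π×10⁻⁷ × 0.420) / (2 × 0.0437) = 6.04×10⁻⁶ T.

B ≈ 6.0 μT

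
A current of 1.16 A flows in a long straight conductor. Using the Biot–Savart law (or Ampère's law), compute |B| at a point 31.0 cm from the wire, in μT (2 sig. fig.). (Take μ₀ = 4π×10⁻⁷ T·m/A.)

B ≈ 0.75 μT

For an infinitely long straight wire, B = μ₀I/(2πd).
B = (4π×10⁻⁷ × 1.16) / (2π × 0.31) = 7.48×10⁻⁷ T.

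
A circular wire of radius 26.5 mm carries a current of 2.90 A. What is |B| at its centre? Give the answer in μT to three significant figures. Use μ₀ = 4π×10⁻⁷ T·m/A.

At the centre of a circular loop the Biot–Savart law gives B = μ₀I/(2R).
B = (4π×10⁻⁷ × 2.90) / (2 × 0.0265) = 6.88×10⁻⁵ T.

B ≈ 68.8 μT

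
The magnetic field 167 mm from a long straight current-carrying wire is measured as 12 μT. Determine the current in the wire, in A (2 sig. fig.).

I ≈ 10 A

For a long straight wire B = μ₀I/(2πd), so I = 2πdB/μ₀.
I = 2π × 0.167 × 1.20×10⁻⁵ / (4π×10⁻⁷) = 10.0 A.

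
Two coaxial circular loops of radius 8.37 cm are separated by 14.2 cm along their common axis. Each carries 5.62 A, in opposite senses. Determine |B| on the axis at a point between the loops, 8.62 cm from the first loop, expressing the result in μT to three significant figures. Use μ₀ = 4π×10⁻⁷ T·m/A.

Each loop contributes B = μ₀IR²/[2(R²+z²)^(3/2)] on the axis, with z measured from that loop.
Loop 1 (z = 0.0862 m): B₁ = 1.43×10⁻⁵ T. Loop 2 (z = 0.0558 m): B₂ = 2.43×10⁻⁵ T.
The fields oppose: B = |B₁ − B₂| = 1.00×10⁻⁵ T.

B ≈ 10.0 μT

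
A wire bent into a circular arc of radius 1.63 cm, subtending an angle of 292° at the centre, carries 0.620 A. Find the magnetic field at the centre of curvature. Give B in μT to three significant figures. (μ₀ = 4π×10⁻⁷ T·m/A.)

B ≈ 19.4 μT

The Biot–Savart field of a circular arc at its centre is B = μ₀Iφ/(4πR), with φ = 5.096 rad.
B = (4π×10⁻⁷ × 0.620 × 5.096) / (4π × 0.0163) = 1.94×10⁻⁵ T.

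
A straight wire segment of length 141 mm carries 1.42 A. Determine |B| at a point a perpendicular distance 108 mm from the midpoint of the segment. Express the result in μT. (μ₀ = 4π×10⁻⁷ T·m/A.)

B ≈ 1.44 μT

For a finite straight segment, B = (μ₀I/4πd)(sinθ₁ + sinθ₂), where θ₁, θ₂ are the angles from the perpendicular to each end.
The perpendicular from the point meets the wire at its midpoint, so each end is L/2 = 0.0705 m away along the wire.
sinθ₁ = 0.0705/√(0.0705²+0.108²) = 0.5466; sinθ₂ = 0.0705/√(0.0705²+0.108²) = 0.5466.
B = (4π×10⁻⁷ × 1.42) / (4π × 0.108) × (0.5466 + 0.5466) = 1.44×10⁻⁶ T.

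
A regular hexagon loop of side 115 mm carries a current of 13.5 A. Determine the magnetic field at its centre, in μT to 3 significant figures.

Each side is a finite straight segment at perpendicular distance d = a/(2 tan(π/6)) = 0.09959 m from the centre, with end-angles ±π/6.
One side contributes B₁ = (μ₀I/4πd)·2 sin(π/6) = 1.36×10⁻⁵ T.
All 6 sides add in the same direction: B = 6 × 1.36×10⁻⁵ = 8.13×10⁻⁵ T.

B ≈ 81.3 μT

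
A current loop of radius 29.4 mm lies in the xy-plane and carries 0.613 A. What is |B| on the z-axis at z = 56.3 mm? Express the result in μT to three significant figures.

B ≈ 1.30 μT

On the axis of a circular loop, B = μ₀IR² / [2(R²+z²)^(3/2)].
R² + z² = (0.0294)² + (0.0563)² = 0.004034 m², and (R²+z²)^(3/2) = 2.56×10⁻⁴ m³.
B = (4π×10⁻⁷ × 0.613 × 0.0008644) / (2 × 2.56×10⁻⁴) = 1.30×10⁻⁶ T.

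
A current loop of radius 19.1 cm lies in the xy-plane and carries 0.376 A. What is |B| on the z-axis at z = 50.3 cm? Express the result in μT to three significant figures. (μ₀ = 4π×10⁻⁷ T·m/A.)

B ≈ 0.0553 μT

On the axis of a circular loop, B = μ₀IR² / [2(R²+z²)^(3/2)].
R² + z² = (0.191)² + (0.503)² = 0.2895 m², and (R²+z²)^(3/2) = 0.156 m³.
B = (4π×10⁻⁷ × 0.376 × 0.03648) / (2 × 0.156) = 5.53×10⁻⁸ T.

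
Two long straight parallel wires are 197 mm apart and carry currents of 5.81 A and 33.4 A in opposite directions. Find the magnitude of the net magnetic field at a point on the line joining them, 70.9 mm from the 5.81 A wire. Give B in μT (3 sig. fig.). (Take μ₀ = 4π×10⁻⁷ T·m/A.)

B ≈ 69.4 μT

Each long wire gives B = μ₀I/(2πd). Distances are d₁ = 0.0709 m and d₂ = 0.1261 m.
B₁ = 1.64×10⁻⁵ T, B₂ = 5.30×10⁻⁵ T.
Between antiparallel currents both contributions point the same way, so they add. B = B₁ + B₂ = 1.64×10⁻⁵ + 5.30×10⁻⁵ = 6.94×10⁻⁵ T.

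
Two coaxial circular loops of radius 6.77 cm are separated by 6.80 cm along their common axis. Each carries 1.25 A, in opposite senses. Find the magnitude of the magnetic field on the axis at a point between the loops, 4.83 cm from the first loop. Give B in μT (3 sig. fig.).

Each loop contributes B = μ₀IR²/[2(R²+z²)^(3/2)] on the axis, with z measured from that loop.
Loop 1 (z = 0.0483 m): B₁ = 6.26×10⁻⁶ T. Loop 2 (z = 0.0197 m): B₂ = 1.03×10⁻⁵ T.
The fields oppose: B = |B₁ − B₂| = 4.01×10⁻⁶ T.

B ≈ 4.01 μT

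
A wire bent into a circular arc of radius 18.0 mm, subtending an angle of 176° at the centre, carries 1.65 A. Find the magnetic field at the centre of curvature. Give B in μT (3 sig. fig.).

B ≈ 28.2 μT

The Biot–Savart field of a circular arc at its centre is B = μ₀Iφ/(4πR), with φ = 3.072 rad.
B = (4π×10⁻⁷ × 1.65 × 3.072) / (4π × 0.018) = 2.82×10⁻⁵ T.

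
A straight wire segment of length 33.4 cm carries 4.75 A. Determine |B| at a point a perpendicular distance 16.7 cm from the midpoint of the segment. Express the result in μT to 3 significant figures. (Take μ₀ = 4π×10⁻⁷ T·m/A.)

For a finite straight segment, B = (μ₀I/4πd)(sinθ₁ + sinθ₂), where θ₁, θ₂ are the angles from the perpendicular to each end.
The perpendicular from the point meets the wire at its midpoint, so each end is L/2 = 0.167 m away along the wire.
sinθ₁ = 0.167/√(0.167²+0.167²) = 0.7071; sinθ₂ = 0.167/√(0.167²+0.167²) = 0.7071.
B = (4π×10⁻⁷ × 4.75) / (4π × 0.167) × (0.7071 + 0.7071) = 4.02×10⁻⁶ T.

B ≈ 4.02 μT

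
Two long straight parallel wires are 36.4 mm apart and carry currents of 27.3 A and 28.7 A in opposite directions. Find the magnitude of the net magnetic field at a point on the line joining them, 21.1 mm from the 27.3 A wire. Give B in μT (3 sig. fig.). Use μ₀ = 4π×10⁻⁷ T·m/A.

Each long wire gives B = μ₀I/(2πd). Distances are d₁ = 0.0211 m and d₂ = 0.0153 m.
B₁ = 2.59×10⁻⁴ T, B₂ = 3.75×10⁻⁴ T.
Between antiparallel currents both contributions point the same way, so they add. B = B₁ + B₂ = 2.59×10⁻⁴ + 3.75×10⁻⁴ = 6.34×10⁻⁴ T.

B ≈ 634 μT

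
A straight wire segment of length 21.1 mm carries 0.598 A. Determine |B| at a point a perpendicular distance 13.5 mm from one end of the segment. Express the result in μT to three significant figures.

For a finite straight segment, B = (μ₀I/4πd)(sinθ₁ + sinθ₂), where θ₁, θ₂ are the angles from the perpendicular to each end.
The perpendicular foot is at one end, so the two end-offsets along the wire are 0 and L = 0.0211 m.
sinθ₁ = 0/√(0²+0.0135²) = 0.0000; sinθ₂ = 0.0211/√(0.0211²+0.0135²) = 0.8423.
B = (4π×10⁻⁷ × 0.598) / (4π × 0.0135) × (0.0000 + 0.8423) = 3.73×10⁻⁶ T.

B ≈ 3.73 μT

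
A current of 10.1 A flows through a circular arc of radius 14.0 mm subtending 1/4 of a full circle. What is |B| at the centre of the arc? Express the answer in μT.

The Biot–Savart field of a circular arc at its centre is B = μ₀Iφ/(4πR), with φ = 1.571 rad.
B = (4π×10⁻⁷ × 10.1 × 1.571) / (4π × 0.014) = 1.13×10⁻⁴ T.

B ≈ 113 μT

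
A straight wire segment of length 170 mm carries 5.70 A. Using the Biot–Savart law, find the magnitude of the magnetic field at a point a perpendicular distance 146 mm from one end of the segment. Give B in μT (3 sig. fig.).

B ≈ 2.96 μT

For a finite straight segment, B = (μ₀I/4πd)(sinθ₁ + sinθ₂), where θ₁, θ₂ are the angles from the perpendicular to each end.
The perpendicular foot is at one end, so the two end-offsets along the wire are 0 and L = 0.17 m.
sinθ₁ = 0/√(0²+0.146²) = 0.0000; sinθ₂ = 0.17/√(0.17²+0.146²) = 0.7586.
B = (4π×10⁻⁷ × 5.70) / (4π × 0.146) × (0.0000 + 0.7586) = 2.96×10⁻⁶ T.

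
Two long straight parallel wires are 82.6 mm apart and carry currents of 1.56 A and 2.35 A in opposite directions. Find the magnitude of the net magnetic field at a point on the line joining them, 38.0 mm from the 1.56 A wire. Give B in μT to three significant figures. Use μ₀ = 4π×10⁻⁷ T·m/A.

B ≈ 18.7 μT

Each long wire gives B = μ₀I/(2πd). Distances are d₁ = 0.038 m and d₂ = 0.0446 m.
B₁ = 8.21×10⁻⁶ T, B₂ = 1.05×10⁻⁵ T.
Between antiparallel currents both contributions point the same way, so they add. B = B₁ + B₂ = 8.21×10⁻⁶ + 1.05×10⁻⁵ = 1.87×10⁻⁵ T.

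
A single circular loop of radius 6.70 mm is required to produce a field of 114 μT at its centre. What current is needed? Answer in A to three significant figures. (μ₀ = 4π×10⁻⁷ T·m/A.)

At the centre of a circular loop B = μ₀I/(2R), so I = 2RB/μ₀.
With R = 0.0067 m, I = 2 × 0.0067 × 1.14×10⁻⁴ / (4π×10⁻⁷) = 1.22 A.

I ≈ 1.22 A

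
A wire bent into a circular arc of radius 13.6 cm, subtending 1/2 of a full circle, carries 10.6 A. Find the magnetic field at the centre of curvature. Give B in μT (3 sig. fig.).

The Biot–Savart field of a circular arc at its centre is B = μ₀Iφ/(4πR), with φ = 3.142 rad.
B = (4π×10⁻⁷ × 10.6 × 3.142) / (4π × 0.136) = 2.45×10⁻⁵ T.

B ≈ 24.5 μT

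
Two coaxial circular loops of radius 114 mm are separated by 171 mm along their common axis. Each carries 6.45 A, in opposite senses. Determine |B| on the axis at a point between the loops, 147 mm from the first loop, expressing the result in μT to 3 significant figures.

B ≈ 25.1 μT

Each loop contributes B = μ₀IR²/[2(R²+z²)^(3/2)] on the axis, with z measured from that loop.
Loop 1 (z = 0.147 m): B₁ = 8.18×10⁻⁶ T. Loop 2 (z = 0.024 m): B₂ = 3.33×10⁻⁵ T.
The fields oppose: B = |B₁ − B₂| = 2.51×10⁻⁵ T.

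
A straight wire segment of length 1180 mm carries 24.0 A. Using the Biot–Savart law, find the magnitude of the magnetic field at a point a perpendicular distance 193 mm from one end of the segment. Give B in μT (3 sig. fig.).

B ≈ 12.3 μT

For a finite straight segment, B = (μ₀I/4πd)(sinθ₁ + sinθ₂), where θ₁, θ₂ are the angles from the perpendicular to each end.
The perpendicular foot is at one end, so the two end-offsets along the wire are 0 and L = 1.18 m.
sinθ₁ = 0/√(0²+0.193²) = 0.0000; sinθ₂ = 1.18/√(1.18²+0.193²) = 0.9869.
B = (4π×10⁻⁷ × 24.0) / (4π × 0.193) × (0.0000 + 0.9869) = 1.23×10⁻⁵ T.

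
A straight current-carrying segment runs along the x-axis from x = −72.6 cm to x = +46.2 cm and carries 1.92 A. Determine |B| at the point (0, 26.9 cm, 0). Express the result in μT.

For a finite straight segment, B = (μ₀I/4πd)(sinθ₁ + sinθ₂), where θ₁, θ₂ are the angles from the perpendicular to each end.
The perpendicular distance is d = 0.269 m; the end-offsets along the wire are a = 0.726 m and b = 0.462 m.
sinθ₁ = 0.726/√(0.726²+0.269²) = 0.9377; sinθ₂ = 0.462/√(0.462²+0.269²) = 0.8642.
B = (4π×10⁻⁷ × 1.92) / (4π × 0.269) × (0.9377 + 0.8642) = 1.29×10⁻⁶ T.

B ≈ 1.29 μT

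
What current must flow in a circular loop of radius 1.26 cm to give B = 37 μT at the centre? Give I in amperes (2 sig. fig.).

At the centre of a circular loop B = μ₀I/(2R), so I = 2RB/μ₀.
With R = 0.0126 m, I = 2 × 0.0126 × 3.70×10⁻⁵ / (4π×10⁻⁷) = 0.742 A.

I ≈ 0.74 A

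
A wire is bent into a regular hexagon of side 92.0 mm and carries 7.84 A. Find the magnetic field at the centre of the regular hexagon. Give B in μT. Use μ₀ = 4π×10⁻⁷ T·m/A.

Each side is a finite straight segment at perpendicular distance d = a/(2 tan(π/6)) = 0.07967 m from the centre, with end-angles ±π/6.
One side contributes B₁ = (μ₀I/4πd)·2 sin(π/6) = 9.84×10⁻⁶ T.
All 6 sides add in the same direction: B = 6 × 9.84×10⁻⁶ = 5.90×10⁻⁵ T.

B ≈ 59.0 μT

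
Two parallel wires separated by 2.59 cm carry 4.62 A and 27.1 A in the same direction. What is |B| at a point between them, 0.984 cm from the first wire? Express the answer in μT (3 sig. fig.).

Each long wire gives B = μ₀I/(2πd). Distances are d₁ = 0.00984 m and d₂ = 0.01606 m.
B₁ = 9.39×10⁻⁵ T, B₂ = 3.37×10⁻⁴ T.
Between parallel currents the two contributions point in opposite directions, so they subtract. B = |B₁ − B₂| = |9.39×10⁻⁵ − 3.37×10⁻⁴| = 2.44×10⁻⁴ T.

B ≈ 244 μT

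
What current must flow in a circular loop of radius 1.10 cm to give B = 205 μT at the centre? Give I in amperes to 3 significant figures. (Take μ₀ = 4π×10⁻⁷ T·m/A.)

At the centre of a circular loop B = μ₀I/(2R), so I = 2RB/μ₀.
With R = 0.011 m, I = 2 × 0.011 × 2.05×10⁻⁴ / (4π×10⁻⁷) = 3.59 A.

I ≈ 3.59 A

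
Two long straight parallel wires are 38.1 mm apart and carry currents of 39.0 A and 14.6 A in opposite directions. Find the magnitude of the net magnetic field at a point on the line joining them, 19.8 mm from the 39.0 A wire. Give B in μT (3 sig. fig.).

Each long wire gives B = μ₀I/(2πd). Distances are d₁ = 0.0198 m and d₂ = 0.0183 m.
B₁ = 3.94×10⁻⁴ T, B₂ = 1.60×10⁻⁴ T.
Between antiparallel currents both contributions point the same way, so they add. B = B₁ + B₂ = 3.94×10⁻⁴ + 1.60×10⁻⁴ = 5.54×10⁻⁴ T.

B ≈ 554 μT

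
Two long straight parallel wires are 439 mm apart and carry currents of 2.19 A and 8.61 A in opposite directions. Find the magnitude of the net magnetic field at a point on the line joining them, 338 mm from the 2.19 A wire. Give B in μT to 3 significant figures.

B ≈ 18.3 μT

Each long wire gives B = μ₀I/(2πd). Distances are d₁ = 0.338 m and d₂ = 0.101 m.
B₁ = 1.30×10⁻⁶ T, B₂ = 1.70×10⁻⁵ T.
Between antiparallel currents both contributions point the same way, so they add. B = B₁ + B₂ = 1.30×10⁻⁶ + 1.70×10⁻⁵ = 1.83×10⁻⁵ T.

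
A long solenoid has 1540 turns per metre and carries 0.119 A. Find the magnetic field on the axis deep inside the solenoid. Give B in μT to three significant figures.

B ≈ 230 μT

Inside a long solenoid, B = μ₀nI with n = 1540 turns/m.
B = 4π×10⁻⁷ × 1540 × 0.119 = 2.30×10⁻⁴ T.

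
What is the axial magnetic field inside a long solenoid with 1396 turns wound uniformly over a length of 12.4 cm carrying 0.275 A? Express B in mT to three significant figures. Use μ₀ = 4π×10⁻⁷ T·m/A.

B ≈ 3.89 mT

Inside a long solenoid, B = μ₀nI with n = 1.126×10⁴ turns/m.
B = 4π×10⁻⁷ × 1.126×10⁴ × 0.275 = 3.89×10⁻³ T.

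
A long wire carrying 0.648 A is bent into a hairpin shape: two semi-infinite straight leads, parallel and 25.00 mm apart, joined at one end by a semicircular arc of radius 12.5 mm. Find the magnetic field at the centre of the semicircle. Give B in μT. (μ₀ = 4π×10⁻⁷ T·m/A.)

B ≈ 26.7 μT

The semicircular arc contributes B_arc = μ₀I·π/(4πR) = μ₀I/(4R) = 1.63×10⁻⁵ T.
Each semi-infinite lead is at perpendicular distance R = 0.0125 m from the centre, with the perpendicular foot at its near end, so it contributes μ₀I/(4πR); both point the same way, together 1.04×10⁻⁵ T.
Arc and leads all point the same direction: B = 1.63×10⁻⁵ + 1.04×10⁻⁵ = 2.67×10⁻⁵ T.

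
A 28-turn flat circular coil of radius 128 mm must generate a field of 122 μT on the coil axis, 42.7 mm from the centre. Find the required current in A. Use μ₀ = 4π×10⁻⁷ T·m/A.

For an N-turn coil, B = Nμ₀IR²/[2(R²+z²)^(3/2)] with R = 0.128 m, z = 0.0427 m, so I = 2B(R²+z²)^(3/2)/(Nμ₀R²) = 2 × 1.22×10⁻⁴ × 2.46×10⁻³ / (28 × 4π×10⁻⁷ × 0.01638) = 1.04 A.

I ≈ 1.04 A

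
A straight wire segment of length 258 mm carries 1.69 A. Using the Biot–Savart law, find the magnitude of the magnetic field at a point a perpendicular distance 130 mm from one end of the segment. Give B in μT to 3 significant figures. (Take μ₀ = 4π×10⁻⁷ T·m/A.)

For a finite straight segment, B = (μ₀I/4πd)(sinθ₁ + sinθ₂), where θ₁, θ₂ are the angles from the perpendicular to each end.
The perpendicular foot is at one end, so the two end-offsets along the wire are 0 and L = 0.258 m.
sinθ₁ = 0/√(0²+0.13²) = 0.0000; sinθ₂ = 0.258/√(0.258²+0.13²) = 0.8930.
B = (4π×10⁻⁷ × 1.69) / (4π × 0.13) × (0.0000 + 0.8930) = 1.16×10⁻⁶ T.

B ≈ 1.16 μT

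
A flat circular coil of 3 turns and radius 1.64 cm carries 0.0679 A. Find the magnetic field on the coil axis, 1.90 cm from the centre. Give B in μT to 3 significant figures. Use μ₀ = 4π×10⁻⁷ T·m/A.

B ≈ 2.18 μT

For an N-turn flat coil, B = Nμ₀IR²/[2(R²+z²)^(3/2)] with R = 0.0164 m, z = 0.019 m.
B = 3 × 7.26×10⁻⁷ T = 2.18×10⁻⁶ T.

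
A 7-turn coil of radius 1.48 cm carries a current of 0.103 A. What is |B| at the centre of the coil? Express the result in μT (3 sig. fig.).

For an N-turn flat coil, B = Nμ₀I/(2R) with R = 0.0148 m.
B = 7 × 4.37×10⁻⁶ T = 3.06×10⁻⁵ T.

B ≈ 30.6 μT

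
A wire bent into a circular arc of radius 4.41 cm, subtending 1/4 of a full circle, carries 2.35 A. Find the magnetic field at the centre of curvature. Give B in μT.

The Biot–Savart field of a circular arc at its centre is B = μ₀Iφ/(4πR), with φ = 1.571 rad.
B = (4π×10⁻⁷ × 2.35 × 1.571) / (4π × 0.0441) = 8.37×10⁻⁶ T.

B ≈ 8.37 μT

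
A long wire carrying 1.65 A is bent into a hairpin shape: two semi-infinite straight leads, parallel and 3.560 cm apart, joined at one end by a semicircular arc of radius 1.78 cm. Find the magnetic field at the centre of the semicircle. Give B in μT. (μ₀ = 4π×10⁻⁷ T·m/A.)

The semicircular arc contributes B_arc = μ₀I·π/(4πR) = μ₀I/(4R) = 2.91×10⁻⁵ T.
Each semi-infinite lead is at perpendicular distance R = 0.0178 m from the centre, with the perpendicular foot at its near end, so it contributes μ₀I/(4πR); both point the same way, together 1.85×10⁻⁵ T.
Arc and leads all point the same direction: B = 2.91×10⁻⁵ + 1.85×10⁻⁵ = 4.77×10⁻⁵ T.

B ≈ 47.7 μT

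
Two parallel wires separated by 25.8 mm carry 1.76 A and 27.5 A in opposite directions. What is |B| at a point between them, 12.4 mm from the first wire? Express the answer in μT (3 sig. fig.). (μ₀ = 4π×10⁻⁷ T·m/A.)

B ≈ 439 μT

Each long wire gives B = μ₀I/(2πd). Distances are d₁ = 0.0124 m and d₂ = 0.0134 m.
B₁ = 2.84×10⁻⁵ T, B₂ = 4.10×10⁻⁴ T.
Between antiparallel currents both contributions point the same way, so they add. B = B₁ + B₂ = 2.84×10⁻⁵ + 4.10×10⁻⁴ = 4.39×10⁻⁴ T.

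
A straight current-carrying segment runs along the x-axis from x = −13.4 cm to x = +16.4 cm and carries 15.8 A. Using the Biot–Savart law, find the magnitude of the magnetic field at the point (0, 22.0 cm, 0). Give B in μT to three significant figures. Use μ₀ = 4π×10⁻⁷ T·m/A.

B ≈ 8.03 μT

For a finite straight segment, B = (μ₀I/4πd)(sinθ₁ + sinθ₂), where θ₁, θ₂ are the angles from the perpendicular to each end.
The perpendicular distance is d = 0.22 m; the end-offsets along the wire are a = 0.134 m and b = 0.164 m.
sinθ₁ = 0.134/√(0.134²+0.22²) = 0.5202; sinθ₂ = 0.164/√(0.164²+0.22²) = 0.5977.
B = (4π×10⁻⁷ × 15.8) / (4π × 0.22) × (0.5202 + 0.5977) = 8.03×10⁻⁶ T.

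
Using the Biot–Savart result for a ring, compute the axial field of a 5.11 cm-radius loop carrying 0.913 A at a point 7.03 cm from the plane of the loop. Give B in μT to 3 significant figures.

B ≈ 2.28 μT

On the axis of a circular loop, B = μ₀IR² / [2(R²+z²)^(3/2)].
R² + z² = (0.0511)² + (0.0703)² = 0.007553 m², and (R²+z²)^(3/2) = 6.56×10⁻⁴ m³.
B = (4π×10⁻⁷ × 0.913 × 0.002611) / (2 × 6.56×10⁻⁴) = 2.28×10⁻⁶ T.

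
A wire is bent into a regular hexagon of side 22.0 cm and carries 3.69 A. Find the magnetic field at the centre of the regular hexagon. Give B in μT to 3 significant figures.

Each side is a finite straight segment at perpendicular distance d = a/(2 tan(π/6)) = 0.1905 m from the centre, with end-angles ±π/6.
One side contributes B₁ = (μ₀I/4πd)·2 sin(π/6) = 1.94×10⁻⁶ T.
All 6 sides add in the same direction: B = 6 × 1.94×10⁻⁶ = 1.16×10⁻⁵ T.

B ≈ 11.6 μT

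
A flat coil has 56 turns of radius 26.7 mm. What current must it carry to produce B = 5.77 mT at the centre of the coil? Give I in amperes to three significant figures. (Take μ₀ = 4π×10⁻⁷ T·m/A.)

I ≈ 4.38 A

For an N-turn coil, B = Nμ₀I/(2R) with R = 0.0267 m, so I = 2RB/(Nμ₀) = 2 × 0.0267 × 5.77×10⁻³ / (56 × 4π×10⁻⁷) = 4.38 A.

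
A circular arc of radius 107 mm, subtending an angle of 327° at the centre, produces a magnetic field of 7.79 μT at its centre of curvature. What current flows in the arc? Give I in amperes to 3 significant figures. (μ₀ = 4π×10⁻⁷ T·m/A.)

For a circular arc, B = μ₀Iφ/(4πR) with φ in radians; here φ = 5.707 rad.
So I = 4πRB/(μ₀φ) = 4π × 0.107 × 7.79×10⁻⁶ / (4π×10⁻⁷ × 5.707) = 1.46 A.

I ≈ 1.46 A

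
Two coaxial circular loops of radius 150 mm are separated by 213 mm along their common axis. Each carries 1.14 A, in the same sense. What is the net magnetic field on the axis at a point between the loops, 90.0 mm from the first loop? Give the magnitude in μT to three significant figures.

B ≈ 5.22 μT

Each loop contributes B = μ₀IR²/[2(R²+z²)^(3/2)] on the axis, with z measured from that loop.
Loop 1 (z = 0.09 m): B₁ = 3.01×10⁻⁶ T. Loop 2 (z = 0.123 m): B₂ = 2.21×10⁻⁶ T.
The fields add: B = B₁ + B₂ = 5.22×10⁻⁶ T.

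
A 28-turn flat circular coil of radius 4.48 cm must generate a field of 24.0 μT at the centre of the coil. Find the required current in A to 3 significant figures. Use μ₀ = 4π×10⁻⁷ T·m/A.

For an N-turn coil, B = Nμ₀I/(2R) with R = 0.0448 m, so I = 2RB/(Nμ₀) = 2 × 0.0448 × 2.40×10⁻⁵ / (28 × 4π×10⁻⁷) = 6.11×10⁻² A.

I ≈ 0.0611 A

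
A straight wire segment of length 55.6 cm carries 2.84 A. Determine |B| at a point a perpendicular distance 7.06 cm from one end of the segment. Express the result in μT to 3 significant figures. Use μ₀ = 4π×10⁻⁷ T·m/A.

B ≈ 3.99 μT

For a finite straight segment, B = (μ₀I/4πd)(sinθ₁ + sinθ₂), where θ₁, θ₂ are the angles from the perpendicular to each end.
The perpendicular foot is at one end, so the two end-offsets along the wire are 0 and L = 0.556 m.
sinθ₁ = 0/√(0²+0.0706²) = 0.0000; sinθ₂ = 0.556/√(0.556²+0.0706²) = 0.9920.
B = (4π×10⁻⁷ × 2.84) / (4π × 0.0706) × (0.0000 + 0.9920) = 3.99×10⁻⁶ T.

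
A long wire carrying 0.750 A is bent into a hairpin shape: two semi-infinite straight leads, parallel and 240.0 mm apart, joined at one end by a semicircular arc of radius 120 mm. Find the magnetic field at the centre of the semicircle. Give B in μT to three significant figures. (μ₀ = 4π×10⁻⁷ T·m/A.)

The semicircular arc contributes B_arc = μ₀I·π/(4πR) = μ₀I/(4R) = 1.96×10⁻⁶ T.
Each semi-infinite lead is at perpendicular distance R = 0.12 m from the centre, with the perpendicular foot at its near end, so it contributes μ₀I/(4πR); both point the same way, together 1.25×10⁻⁶ T.
Arc and leads all point the same direction: B = 1.96×10⁻⁶ + 1.25×10⁻⁶ = 3.21×10⁻⁶ T.

B ≈ 3.21 μT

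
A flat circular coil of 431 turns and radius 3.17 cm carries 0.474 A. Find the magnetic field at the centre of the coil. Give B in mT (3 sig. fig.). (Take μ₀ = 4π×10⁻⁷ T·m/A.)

For an N-turn flat coil, B = Nμ₀I/(2R) with R = 0.0317 m.
B = 431 × 9.40×10⁻⁶ T = 4.05×10⁻³ T.

B ≈ 4.05 mT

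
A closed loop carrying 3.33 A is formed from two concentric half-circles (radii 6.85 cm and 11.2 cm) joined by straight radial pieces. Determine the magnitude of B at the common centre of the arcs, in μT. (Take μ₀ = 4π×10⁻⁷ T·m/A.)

The radial connectors point toward the centre, so dl × r̂ = 0 and they contribute nothing.
Each semicircle gives μ₀I/(4R): inner arc 1.53×10⁻⁵ T, outer arc 9.34×10⁻⁶ T.
The two arcs carry current in opposite angular senses, so their fields oppose: B = |1.53×10⁻⁵ − 9.34×10⁻⁶| = 5.93×10⁻⁶ T.

B ≈ 5.93 μT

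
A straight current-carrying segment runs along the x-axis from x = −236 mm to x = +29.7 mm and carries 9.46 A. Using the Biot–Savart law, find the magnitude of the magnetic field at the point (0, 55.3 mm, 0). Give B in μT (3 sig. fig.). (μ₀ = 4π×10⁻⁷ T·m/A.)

For a finite straight segment, B = (μ₀I/4πd)(sinθ₁ + sinθ₂), where θ₁, θ₂ are the angles from the perpendicular to each end.
The perpendicular distance is d = 0.0553 m; the end-offsets along the wire are a = 0.236 m and b = 0.0297 m.
sinθ₁ = 0.236/√(0.236²+0.0553²) = 0.9736; sinθ₂ = 0.0297/√(0.0297²+0.0553²) = 0.4731.
B = (4π×10⁻⁷ × 9.46) / (4π × 0.0553) × (0.9736 + 0.4731) = 2.47×10⁻⁵ T.

B ≈ 24.7 μT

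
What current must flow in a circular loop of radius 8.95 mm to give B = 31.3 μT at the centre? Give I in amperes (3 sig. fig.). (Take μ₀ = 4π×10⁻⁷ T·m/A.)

I ≈ 0.446 A

At the centre of a circular loop B = μ₀I/(2R), so I = 2RB/μ₀.
With R = 0.00895 m, I = 2 × 0.00895 × 3.13×10⁻⁵ / (4π×10⁻⁷) = 0.446 A.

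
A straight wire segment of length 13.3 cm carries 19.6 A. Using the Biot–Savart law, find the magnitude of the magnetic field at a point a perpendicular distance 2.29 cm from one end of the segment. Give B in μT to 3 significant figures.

B ≈ 84.3 μT

For a finite straight segment, B = (μ₀I/4πd)(sinθ₁ + sinθ₂), where θ₁, θ₂ are the angles from the perpendicular to each end.
The perpendicular foot is at one end, so the two end-offsets along the wire are 0 and L = 0.133 m.
sinθ₁ = 0/√(0²+0.0229²) = 0.0000; sinθ₂ = 0.133/√(0.133²+0.0229²) = 0.9855.
B = (4π×10⁻⁷ × 19.6) / (4π × 0.0229) × (0.0000 + 0.9855) = 8.43×10⁻⁵ T.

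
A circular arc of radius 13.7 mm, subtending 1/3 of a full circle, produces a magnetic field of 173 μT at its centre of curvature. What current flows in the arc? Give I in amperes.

For a circular arc, B = μ₀Iφ/(4πR) with φ in radians; here φ = 2.094 rad.
So I = 4πRB/(μ₀φ) = 4π × 0.0137 × 1.73×10⁻⁴ / (4π×10⁻⁷ × 2.094) = 11.3 A.

I ≈ 11.3 A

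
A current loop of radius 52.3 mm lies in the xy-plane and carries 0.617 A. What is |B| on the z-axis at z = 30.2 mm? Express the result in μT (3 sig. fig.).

B ≈ 4.81 μT

On the axis of a circular loop, B = μ₀IR² / [2(R²+z²)^(3/2)].
R² + z² = (0.0523)² + (0.0302)² = 0.003647 m², and (R²+z²)^(3/2) = 2.20×10⁻⁴ m³.
B = (4π×10⁻⁷ × 0.617 × 0.002735) / (2 × 2.20×10⁻⁴) = 4.81×10⁻⁶ T.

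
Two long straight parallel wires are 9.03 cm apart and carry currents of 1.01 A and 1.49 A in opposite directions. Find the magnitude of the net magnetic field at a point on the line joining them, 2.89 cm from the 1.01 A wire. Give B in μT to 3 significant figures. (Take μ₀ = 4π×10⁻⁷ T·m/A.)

B ≈ 11.8 μT

Each long wire gives B = μ₀I/(2πd). Distances are d₁ = 0.0289 m and d₂ = 0.0614 m.
B₁ = 6.99×10⁻⁶ T, B₂ = 4.85×10⁻⁶ T.
Between antiparallel currents both contributions point the same way, so they add. B = B₁ + B₂ = 6.99×10⁻⁶ + 4.85×10⁻⁶ = 1.18×10⁻⁵ T.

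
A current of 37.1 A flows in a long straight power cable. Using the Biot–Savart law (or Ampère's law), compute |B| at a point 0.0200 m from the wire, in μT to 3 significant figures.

B ≈ 371 μT

For an infinitely long straight wire, B = μ₀I/(2πd).
B = (4π×10⁻⁷ × 37.1) / (2π × 0.02) = 3.71×10⁻⁴ T.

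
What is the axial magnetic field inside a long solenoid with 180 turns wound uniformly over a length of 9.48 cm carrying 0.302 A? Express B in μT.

Inside a long solenoid, B = μ₀nI with n = 1899 turns/m.
B = 4π×10⁻⁷ × 1899 × 0.302 = 7.21×10⁻⁴ T.

B ≈ 721 μT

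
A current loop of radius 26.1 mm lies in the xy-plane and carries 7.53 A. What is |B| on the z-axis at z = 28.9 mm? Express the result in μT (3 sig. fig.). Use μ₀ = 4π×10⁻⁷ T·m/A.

B ≈ 54.6 μT

On the axis of a circular loop, B = μ₀IR² / [2(R²+z²)^(3/2)].
R² + z² = (0.0261)² + (0.0289)² = 0.001516 m², and (R²+z²)^(3/2) = 5.91×10⁻⁵ m³.
B = (4π×10⁻⁷ × 7.53 × 0.0006812) / (2 × 5.91×10⁻⁵) = 5.46×10⁻⁵ T.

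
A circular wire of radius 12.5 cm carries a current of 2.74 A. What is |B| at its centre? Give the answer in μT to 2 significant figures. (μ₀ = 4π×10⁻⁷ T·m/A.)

B ≈ 14 μT

At the centre of a circular loop the Biot–Savart law gives B = μ₀I/(2R).
B = (4π×10⁻⁷ × 2.74) / (2 × 0.125) = 1.38×10⁻⁵ T.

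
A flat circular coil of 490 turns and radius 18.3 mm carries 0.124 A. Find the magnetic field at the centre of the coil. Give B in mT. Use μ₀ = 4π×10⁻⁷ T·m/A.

B ≈ 2.09 mT

For an N-turn flat coil, B = Nμ₀I/(2R) with R = 0.0183 m.
B = 490 × 4.26×10⁻⁶ T = 2.09×10⁻³ T.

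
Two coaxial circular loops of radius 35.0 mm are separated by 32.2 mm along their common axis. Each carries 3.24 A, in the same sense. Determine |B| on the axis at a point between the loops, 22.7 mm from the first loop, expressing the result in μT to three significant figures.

Each loop contributes B = μ₀IR²/[2(R²+z²)^(3/2)] on the axis, with z measured from that loop.
Loop 1 (z = 0.0227 m): B₁ = 3.44×10⁻⁵ T. Loop 2 (z = 0.0095 m): B₂ = 5.23×10⁻⁵ T.
The fields add: B = B₁ + B₂ = 8.66×10⁻⁵ T.

B ≈ 86.6 μT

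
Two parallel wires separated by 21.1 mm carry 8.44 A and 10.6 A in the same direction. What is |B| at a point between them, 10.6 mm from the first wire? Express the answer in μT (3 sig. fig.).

Each long wire gives B = μ₀I/(2πd). Distances are d₁ = 0.0106 m and d₂ = 0.0105 m.
B₁ = 1.59×10⁻⁴ T, B₂ = 2.02×10⁻⁴ T.
Between parallel currents the two contributions point in opposite directions, so they subtract. B = |B₁ − B₂| = |1.59×10⁻⁴ − 2.02×10⁻⁴| = 4.27×10⁻⁵ T.

B ≈ 42.7 μT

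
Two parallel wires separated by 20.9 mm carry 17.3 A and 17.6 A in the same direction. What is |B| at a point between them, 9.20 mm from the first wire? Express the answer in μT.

B ≈ 75.2 μT

Each long wire gives B = μ₀I/(2πd). Distances are d₁ = 0.0092 m and d₂ = 0.0117 m.
B₁ = 3.76×10⁻⁴ T, B₂ = 3.01×10⁻⁴ T.
Between parallel currents the two contributions point in opposite directions, so they subtract. B = |B₁ − B₂| = |3.76×10⁻⁴ − 3.01×10⁻⁴| = 7.52×10⁻⁵ T.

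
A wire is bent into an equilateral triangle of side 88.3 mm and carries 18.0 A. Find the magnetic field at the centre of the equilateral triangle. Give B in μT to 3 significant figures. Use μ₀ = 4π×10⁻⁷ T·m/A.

B ≈ 367 μT

Each side is a finite straight segment at perpendicular distance d = a/(2 tan(π/3)) = 0.02549 m from the centre, with end-angles ±π/3.
One side contributes B₁ = (μ₀I/4πd)·2 sin(π/3) = 1.22×10⁻⁴ T.
All 3 sides add in the same direction: B = 3 × 1.22×10⁻⁴ = 3.67×10⁻⁴ T.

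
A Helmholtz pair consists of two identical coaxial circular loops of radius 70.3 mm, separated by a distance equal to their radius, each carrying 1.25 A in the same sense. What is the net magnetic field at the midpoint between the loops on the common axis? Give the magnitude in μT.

B ≈ 16.0 μT

Each loop contributes B = μ₀IR²/[2(R²+z²)^(3/2)] on the axis, with z measured from that loop.
Loop 1 (z = 0.03515 m): B₁ = 7.99×10⁻⁶ T. Loop 2 (z = 0.03515 m): B₂ = 7.99×10⁻⁶ T.
The fields add: B = B₁ + B₂ = 1.60×10⁻⁵ T.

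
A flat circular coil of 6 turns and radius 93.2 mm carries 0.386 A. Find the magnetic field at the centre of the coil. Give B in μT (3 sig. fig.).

For an N-turn flat coil, B = Nμ₀I/(2R) with R = 0.0932 m.
B = 6 × 2.60×10⁻⁶ T = 1.56×10⁻⁵ T.

B ≈ 15.6 μT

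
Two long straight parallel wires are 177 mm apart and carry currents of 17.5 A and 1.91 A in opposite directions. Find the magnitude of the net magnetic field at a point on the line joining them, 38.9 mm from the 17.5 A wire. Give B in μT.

B ≈ 92.7 μT

Each long wire gives B = μ₀I/(2πd). Distances are d₁ = 0.0389 m and d₂ = 0.1381 m.
B₁ = 9.00×10⁻⁵ T, B₂ = 2.77×10⁻⁶ T.
Between antiparallel currents both contributions point the same way, so they add. B = B₁ + B₂ = 9.00×10⁻⁵ + 2.77×10⁻⁶ = 9.27×10⁻⁵ T.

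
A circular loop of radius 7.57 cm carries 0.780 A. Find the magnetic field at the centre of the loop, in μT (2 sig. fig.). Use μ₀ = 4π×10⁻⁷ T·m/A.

At the centre of a circular loop the Biot–Savart law gives B = μ₀I/(2R).
B = (4π×10⁻⁷ × 0.780) / (2 × 0.0757) = 6.47×10⁻⁶ T.

B ≈ 6.5 μT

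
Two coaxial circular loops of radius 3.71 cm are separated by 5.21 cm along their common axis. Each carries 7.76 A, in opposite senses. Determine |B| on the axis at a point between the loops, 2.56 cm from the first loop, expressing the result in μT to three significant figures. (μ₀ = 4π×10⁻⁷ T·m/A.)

B ≈ 2.47 μT

Each loop contributes B = μ₀IR²/[2(R²+z²)^(3/2)] on the axis, with z measured from that loop.
Loop 1 (z = 0.0256 m): B₁ = 7.33×10⁻⁵ T. Loop 2 (z = 0.0265 m): B₂ = 7.08×10⁻⁵ T.
The fields oppose: B = |B₁ − B₂| = 2.47×10⁻⁶ T.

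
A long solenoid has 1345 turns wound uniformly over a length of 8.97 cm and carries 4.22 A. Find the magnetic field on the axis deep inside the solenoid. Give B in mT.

B ≈ 79.5 mT

Inside a long solenoid, B = μ₀nI with n = 1.499×10⁴ turns/m.
B = 4π×10⁻⁷ × 1.499×10⁴ × 4.22 = 7.95×10⁻² T.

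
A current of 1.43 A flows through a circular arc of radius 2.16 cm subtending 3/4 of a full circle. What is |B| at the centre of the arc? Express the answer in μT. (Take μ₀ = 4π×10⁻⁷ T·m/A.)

B ≈ 31.2 μT

The Biot–Savart field of a circular arc at its centre is B = μ₀Iφ/(4πR), with φ = 4.712 rad.
B = (4π×10⁻⁷ × 1.43 × 4.712) / (4π × 0.0216) = 3.12×10⁻⁵ T.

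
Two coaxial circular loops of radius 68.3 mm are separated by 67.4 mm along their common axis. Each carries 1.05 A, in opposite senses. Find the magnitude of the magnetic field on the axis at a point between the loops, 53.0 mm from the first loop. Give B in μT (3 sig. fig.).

B ≈ 4.29 μT

Each loop contributes B = μ₀IR²/[2(R²+z²)^(3/2)] on the axis, with z measured from that loop.
Loop 1 (z = 0.053 m): B₁ = 4.76×10⁻⁶ T. Loop 2 (z = 0.0144 m): B₂ = 9.05×10⁻⁶ T.
The fields oppose: B = |B₁ − B₂| = 4.29×10⁻⁶ T.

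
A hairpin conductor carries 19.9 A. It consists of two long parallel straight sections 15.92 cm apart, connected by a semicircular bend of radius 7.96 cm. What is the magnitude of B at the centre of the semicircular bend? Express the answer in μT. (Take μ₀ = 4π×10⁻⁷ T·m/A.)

B ≈ 129 μT

The semicircular arc contributes B_arc = μ₀I·π/(4πR) = μ₀I/(4R) = 7.85×10⁻⁵ T.
Each semi-infinite lead is at perpendicular distance R = 0.0796 m from the centre, with the perpendicular foot at its near end, so it contributes μ₀I/(4πR); both point the same way, together 5.00×10⁻⁵ T.
Arc and leads all point the same direction: B = 7.85×10⁻⁵ + 5.00×10⁻⁵ = 1.29×10⁻⁴ T.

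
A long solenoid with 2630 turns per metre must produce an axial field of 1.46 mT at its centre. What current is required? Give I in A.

Inside a long solenoid B = μ₀nI with n = 2630 m⁻¹, so I = B/(μ₀n).
I = 1.46×10⁻³ / (4π×10⁻⁷ × 2630) = 0.442 A.

I ≈ 0.442 A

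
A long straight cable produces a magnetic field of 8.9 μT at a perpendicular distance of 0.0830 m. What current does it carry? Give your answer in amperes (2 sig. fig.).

I ≈ 3.7 A

For a long straight wire B = μ₀I/(2πd), so I = 2πdB/μ₀.
I = 2π × 0.083 × 8.90×10⁻⁶ / (4π×10⁻⁷) = 3.69 A.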